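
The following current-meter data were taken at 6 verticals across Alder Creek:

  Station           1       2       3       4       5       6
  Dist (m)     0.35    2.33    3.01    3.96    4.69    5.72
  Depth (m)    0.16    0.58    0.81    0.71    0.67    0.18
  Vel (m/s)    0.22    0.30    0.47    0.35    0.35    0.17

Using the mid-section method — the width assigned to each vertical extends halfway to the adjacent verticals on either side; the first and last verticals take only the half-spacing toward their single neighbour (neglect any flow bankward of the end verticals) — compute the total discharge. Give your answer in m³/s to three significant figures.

w_1 = (2.33 − 0.35)/2 = 0.99 m; q_1 = 0.22 × 0.16 × 0.99 = 0.03485 m³/s
w_2 = (3.01 − 0.35)/2 = 1.33 m; q_2 = 0.30 × 0.58 × 1.33 = 0.2314 m³/s
w_3 = (3.96 − 2.33)/2 = 0.815 m; q_3 = 0.47 × 0.81 × 0.815 = 0.3103 m³/s
w_4 = (4.69 − 3.01)/2 = 0.84 m; q_4 = 0.35 × 0.71 × 0.84 = 0.2087 m³/s
w_5 = (5.72 − 3.96)/2 = 0.88 m; q_5 = 0.35 × 0.67 × 0.88 = 0.2064 m³/s
w_6 = (5.72 − 4.69)/2 = 0.515 m; q_6 = 0.17 × 0.18 × 0.515 = 0.01576 m³/s
Q = Σ qᵢ = 1.007 m³/s

1.01 m³/s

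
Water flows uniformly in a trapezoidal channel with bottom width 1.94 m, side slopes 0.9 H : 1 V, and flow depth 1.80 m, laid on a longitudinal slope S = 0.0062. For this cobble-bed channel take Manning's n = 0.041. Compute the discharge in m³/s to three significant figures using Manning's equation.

A = (b + z·y)·y = (1.94 + 0.9×1.80)×1.80 = 6.408 m²
P = b + 2y√(1+z²) = 1.94 + 2×1.80×√(1+0.9²) = 6.783 m
R = A/P = 6.408/6.783 = 0.9447 m
Q = (1/n)·A·R^(2/3)·S^(1/2) = (1/0.041) × 6.408 × 0.9447^(2/3) × 0.0062^(1/2) = 11.85 m³/s

11.8 m³/s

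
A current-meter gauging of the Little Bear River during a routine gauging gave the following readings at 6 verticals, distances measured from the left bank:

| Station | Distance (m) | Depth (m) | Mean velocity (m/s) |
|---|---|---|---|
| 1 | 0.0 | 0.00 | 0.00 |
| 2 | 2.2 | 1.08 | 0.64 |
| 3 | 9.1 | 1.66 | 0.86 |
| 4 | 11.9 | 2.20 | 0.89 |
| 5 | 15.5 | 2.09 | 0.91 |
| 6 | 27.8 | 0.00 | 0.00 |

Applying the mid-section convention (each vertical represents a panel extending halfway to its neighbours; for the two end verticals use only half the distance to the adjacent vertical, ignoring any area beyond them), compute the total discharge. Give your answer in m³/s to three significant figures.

w_2 = (9.1 − 0.0)/2 = 4.55 m; q_2 = 0.64 × 1.08 × 4.55 = 3.145 m³/s
w_3 = (11.9 − 2.2)/2 = 4.85 m; q_3 = 0.86 × 1.66 × 4.85 = 6.924 m³/s
w_4 = (15.5 − 9.1)/2 = 3.2 m; q_4 = 0.89 × 2.20 × 3.2 = 6.266 m³/s
w_5 = (27.8 − 11.9)/2 = 7.95 m; q_5 = 0.91 × 2.09 × 7.95 = 15.12 m³/s
Stations 1, 6 contribute zero (depth or velocity is 0).
Q = Σ qᵢ = 31.45 m³/s

31.5 m³/s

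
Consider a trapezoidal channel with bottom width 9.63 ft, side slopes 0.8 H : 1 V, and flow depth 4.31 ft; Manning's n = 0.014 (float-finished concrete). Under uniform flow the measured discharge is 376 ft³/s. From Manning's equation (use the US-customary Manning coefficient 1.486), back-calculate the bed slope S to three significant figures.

0.00104

A = (b + z·y)·y = (9.63 + 0.8×4.31)×4.31 = 56.37 ft²
P = b + 2y√(1+z²) = 9.63 + 2×4.31×√(1+0.8²) = 20.67 ft
R = A/P = 56.37/20.67 = 2.727 ft
S = (Q·n / (1.486·A·R^(2/3)))² = (376×0.014 / (1.486×56.37×1.952))² = 0.001037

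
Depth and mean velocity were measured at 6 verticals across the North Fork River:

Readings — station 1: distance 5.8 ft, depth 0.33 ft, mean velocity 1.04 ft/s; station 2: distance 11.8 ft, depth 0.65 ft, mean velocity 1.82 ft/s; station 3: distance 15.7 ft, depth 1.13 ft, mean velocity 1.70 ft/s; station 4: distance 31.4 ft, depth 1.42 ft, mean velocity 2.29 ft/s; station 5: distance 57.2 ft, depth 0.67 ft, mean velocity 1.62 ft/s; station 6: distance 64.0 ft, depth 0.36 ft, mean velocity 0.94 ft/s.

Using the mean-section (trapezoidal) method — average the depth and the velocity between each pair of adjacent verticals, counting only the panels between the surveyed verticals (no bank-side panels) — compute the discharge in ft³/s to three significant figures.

107 ft³/s

Panel 1-2: Δb = 6 ft, d̄ = (0.33+0.65)/2 = 0.49, v̄ = (1.04+1.82)/2 = 1.43 → q = 6×0.49×1.43 = 4.204 ft³/s
Panel 2-3: Δb = 3.9 ft, d̄ = (0.65+1.13)/2 = 0.89, v̄ = (1.82+1.70)/2 = 1.76 → q = 3.9×0.89×1.76 = 6.109 ft³/s
Panel 3-4: Δb = 15.7 ft, d̄ = (1.13+1.42)/2 = 1.275, v̄ = (1.70+2.29)/2 = 1.995 → q = 15.7×1.275×1.995 = 39.93 ft³/s
Panel 4-5: Δb = 25.8 ft, d̄ = (1.42+0.67)/2 = 1.045, v̄ = (2.29+1.62)/2 = 1.955 → q = 25.8×1.045×1.955 = 52.71 ft³/s
Panel 5-6: Δb = 6.8 ft, d̄ = (0.67+0.36)/2 = 0.515, v̄ = (1.62+0.94)/2 = 1.28 → q = 6.8×0.515×1.28 = 4.483 ft³/s
Q = Σ q = 107.4 ft³/s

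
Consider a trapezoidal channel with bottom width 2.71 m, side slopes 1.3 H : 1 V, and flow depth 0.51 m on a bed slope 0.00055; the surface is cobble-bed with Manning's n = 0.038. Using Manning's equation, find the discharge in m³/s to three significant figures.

A = (b + z·y)·y = (2.71 + 1.3×0.51)×0.51 = 1.720 m²
P = b + 2y√(1+z²) = 2.71 + 2×0.51×√(1+1.3²) = 4.383 m
R = A/P = 1.720/4.383 = 0.3925 m
Q = (1/n)·A·R^(2/3)·S^(1/2) = (1/0.038) × 1.720 × 0.3925^(2/3) × 0.00055^(1/2) = 0.5691 m³/s

0.569 m³/s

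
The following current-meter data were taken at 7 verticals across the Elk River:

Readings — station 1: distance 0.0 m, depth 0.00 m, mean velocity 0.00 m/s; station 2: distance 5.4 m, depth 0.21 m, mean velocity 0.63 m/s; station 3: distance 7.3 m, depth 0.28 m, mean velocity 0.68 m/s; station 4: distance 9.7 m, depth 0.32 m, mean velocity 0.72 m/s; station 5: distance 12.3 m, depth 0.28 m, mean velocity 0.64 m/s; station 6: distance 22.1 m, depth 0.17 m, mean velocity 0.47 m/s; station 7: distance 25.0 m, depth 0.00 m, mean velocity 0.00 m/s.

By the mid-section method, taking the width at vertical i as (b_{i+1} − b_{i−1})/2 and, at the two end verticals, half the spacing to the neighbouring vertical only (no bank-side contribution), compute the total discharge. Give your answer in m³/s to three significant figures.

3.09 m³/s

w_2 = (7.3 − 0.0)/2 = 3.65 m; q_2 = 0.63 × 0.21 × 3.65 = 0.4829 m³/s
w_3 = (9.7 − 5.4)/2 = 2.15 m; q_3 = 0.68 × 0.28 × 2.15 = 0.4094 m³/s
w_4 = (12.3 − 7.3)/2 = 2.5 m; q_4 = 0.72 × 0.32 × 2.5 = 0.5760 m³/s
w_5 = (22.1 − 9.7)/2 = 6.2 m; q_5 = 0.64 × 0.28 × 6.2 = 1.111 m³/s
w_6 = (25.0 − 12.3)/2 = 6.35 m; q_6 = 0.47 × 0.17 × 6.35 = 0.5074 m³/s
Stations 1, 7 contribute zero (depth or velocity is 0).
Q = Σ qᵢ = 3.087 m³/s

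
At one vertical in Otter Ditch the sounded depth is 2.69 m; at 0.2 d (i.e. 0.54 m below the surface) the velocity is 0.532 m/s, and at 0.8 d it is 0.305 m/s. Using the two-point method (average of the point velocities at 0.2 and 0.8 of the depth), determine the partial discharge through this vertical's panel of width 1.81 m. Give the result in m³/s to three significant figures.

v̄ = (0.532 + 0.305) / 2 = 0.4185 m/s
q = v̄ × d × w = 0.4185 × 2.69 × 1.81 = 2.038 m³/s

2.04 m³/s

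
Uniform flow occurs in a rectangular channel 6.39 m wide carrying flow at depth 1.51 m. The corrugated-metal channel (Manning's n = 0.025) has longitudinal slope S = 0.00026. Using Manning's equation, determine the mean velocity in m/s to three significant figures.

A = b·y = 6.39 × 1.51 = 9.649 m²
P = b + 2y = 6.39 + 2×1.51 = 9.410 m
R = A/P = 9.649/9.410 = 1.025 m
Q = (1/n)·A·R^(2/3)·S^(1/2) = (1/0.025) × 9.649 × 1.025^(2/3) × 0.00026^(1/2) = 6.328 m³/s
V = Q/A = 6.328/9.649 = 0.6559 m/s

0.656 m/s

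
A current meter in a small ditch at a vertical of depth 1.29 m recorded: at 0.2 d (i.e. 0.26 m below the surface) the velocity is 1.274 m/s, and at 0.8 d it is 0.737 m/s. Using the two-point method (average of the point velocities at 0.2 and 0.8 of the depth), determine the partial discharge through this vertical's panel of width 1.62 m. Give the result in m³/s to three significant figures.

v̄ = (1.274 + 0.737) / 2 = 1.006 m/s
q = v̄ × d × w = 1.006 × 1.29 × 1.62 = 2.101 m³/s

2.10 m³/s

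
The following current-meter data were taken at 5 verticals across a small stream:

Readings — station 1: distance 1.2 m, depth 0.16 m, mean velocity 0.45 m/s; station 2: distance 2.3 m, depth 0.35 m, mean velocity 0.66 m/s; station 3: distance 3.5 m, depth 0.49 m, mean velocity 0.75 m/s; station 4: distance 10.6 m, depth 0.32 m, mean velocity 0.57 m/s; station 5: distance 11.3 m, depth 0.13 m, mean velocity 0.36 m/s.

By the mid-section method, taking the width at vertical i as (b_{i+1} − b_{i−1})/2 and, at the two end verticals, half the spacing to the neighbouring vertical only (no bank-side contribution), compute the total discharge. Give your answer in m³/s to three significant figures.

2.56 m³/s

w_1 = (2.3 − 1.2)/2 = 0.55 m; q_1 = 0.45 × 0.16 × 0.55 = 0.03960 m³/s
w_2 = (3.5 − 1.2)/2 = 1.15 m; q_2 = 0.66 × 0.35 × 1.15 = 0.2657 m³/s
w_3 = (10.6 − 2.3)/2 = 4.15 m; q_3 = 0.75 × 0.49 × 4.15 = 1.525 m³/s
w_4 = (11.3 − 3.5)/2 = 3.9 m; q_4 = 0.57 × 0.32 × 3.9 = 0.7114 m³/s
w_5 = (11.3 − 10.6)/2 = 0.35 m; q_5 = 0.36 × 0.13 × 0.35 = 0.01638 m³/s
Q = Σ qᵢ = 2.558 m³/s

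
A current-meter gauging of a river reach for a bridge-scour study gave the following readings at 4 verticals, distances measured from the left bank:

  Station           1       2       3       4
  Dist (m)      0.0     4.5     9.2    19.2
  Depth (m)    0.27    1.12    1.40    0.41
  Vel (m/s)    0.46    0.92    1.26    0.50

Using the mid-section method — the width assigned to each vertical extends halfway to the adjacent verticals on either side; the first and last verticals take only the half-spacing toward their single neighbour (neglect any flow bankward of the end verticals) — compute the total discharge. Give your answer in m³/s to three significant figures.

19.0 m³/s

w_1 = (4.5 − 0.0)/2 = 2.25 m; q_1 = 0.46 × 0.27 × 2.25 = 0.2795 m³/s
w_2 = (9.2 − 0.0)/2 = 4.6 m; q_2 = 0.92 × 1.12 × 4.6 = 4.740 m³/s
w_3 = (19.2 − 4.5)/2 = 7.35 m; q_3 = 1.26 × 1.40 × 7.35 = 12.97 m³/s
w_4 = (19.2 − 9.2)/2 = 5 m; q_4 = 0.50 × 0.41 × 5 = 1.025 m³/s
Q = Σ qᵢ = 19.01 m³/s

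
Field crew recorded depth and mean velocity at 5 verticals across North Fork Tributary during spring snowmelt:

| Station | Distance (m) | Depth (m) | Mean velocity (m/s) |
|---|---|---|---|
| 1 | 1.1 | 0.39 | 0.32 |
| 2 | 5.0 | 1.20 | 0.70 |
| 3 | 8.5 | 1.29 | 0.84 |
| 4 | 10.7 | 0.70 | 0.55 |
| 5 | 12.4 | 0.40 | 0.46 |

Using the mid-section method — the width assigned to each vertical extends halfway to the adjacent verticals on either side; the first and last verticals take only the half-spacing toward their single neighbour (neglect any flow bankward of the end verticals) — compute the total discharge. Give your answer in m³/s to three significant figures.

7.35 m³/s

w_1 = (5.0 − 1.1)/2 = 1.95 m; q_1 = 0.32 × 0.39 × 1.95 = 0.2434 m³/s
w_2 = (8.5 − 1.1)/2 = 3.7 m; q_2 = 0.70 × 1.20 × 3.7 = 3.108 m³/s
w_3 = (10.7 − 5.0)/2 = 2.85 m; q_3 = 0.84 × 1.29 × 2.85 = 3.088 m³/s
w_4 = (12.4 − 8.5)/2 = 1.95 m; q_4 = 0.55 × 0.70 × 1.95 = 0.7508 m³/s
w_5 = (12.4 − 10.7)/2 = 0.85 m; q_5 = 0.46 × 0.40 × 0.85 = 0.1564 m³/s
Q = Σ qᵢ = 7.347 m³/s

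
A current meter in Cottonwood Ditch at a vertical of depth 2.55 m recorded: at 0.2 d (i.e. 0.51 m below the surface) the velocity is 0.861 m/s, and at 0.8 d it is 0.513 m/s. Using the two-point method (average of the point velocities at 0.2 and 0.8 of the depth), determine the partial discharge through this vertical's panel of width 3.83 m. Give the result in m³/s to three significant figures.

6.71 m³/s

v̄ = (0.861 + 0.513) / 2 = 0.6870 m/s
q = v̄ × d × w = 0.6870 × 2.55 × 3.83 = 6.710 m³/s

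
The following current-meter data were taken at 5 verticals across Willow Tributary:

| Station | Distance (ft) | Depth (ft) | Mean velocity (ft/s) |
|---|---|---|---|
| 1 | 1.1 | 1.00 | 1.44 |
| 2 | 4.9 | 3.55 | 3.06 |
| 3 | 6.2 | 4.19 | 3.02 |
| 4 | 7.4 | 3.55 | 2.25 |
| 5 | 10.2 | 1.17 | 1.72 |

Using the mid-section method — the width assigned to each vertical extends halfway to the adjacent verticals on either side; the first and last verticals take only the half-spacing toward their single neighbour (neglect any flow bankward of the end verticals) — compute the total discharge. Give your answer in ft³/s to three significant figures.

w_1 = (4.9 − 1.1)/2 = 1.9 ft; q_1 = 1.44 × 1.00 × 1.9 = 2.736 ft³/s
w_2 = (6.2 − 1.1)/2 = 2.55 ft; q_2 = 3.06 × 3.55 × 2.55 = 27.70 ft³/s
w_3 = (7.4 − 4.9)/2 = 1.25 ft; q_3 = 3.02 × 4.19 × 1.25 = 15.82 ft³/s
w_4 = (10.2 − 6.2)/2 = 2 ft; q_4 = 2.25 × 3.55 × 2 = 15.98 ft³/s
w_5 = (10.2 − 7.4)/2 = 1.4 ft; q_5 = 1.72 × 1.17 × 1.4 = 2.817 ft³/s
Q = Σ qᵢ = 65.05 ft³/s

65.0 ft³/s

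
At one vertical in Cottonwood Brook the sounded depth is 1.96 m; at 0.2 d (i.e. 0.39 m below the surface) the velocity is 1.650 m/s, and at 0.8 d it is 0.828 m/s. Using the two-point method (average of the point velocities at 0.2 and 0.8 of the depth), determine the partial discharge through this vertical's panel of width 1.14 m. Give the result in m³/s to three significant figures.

2.77 m³/s

v̄ = (1.650 + 0.828) / 2 = 1.239 m/s
q = v̄ × d × w = 1.239 × 1.96 × 1.14 = 2.768 m³/s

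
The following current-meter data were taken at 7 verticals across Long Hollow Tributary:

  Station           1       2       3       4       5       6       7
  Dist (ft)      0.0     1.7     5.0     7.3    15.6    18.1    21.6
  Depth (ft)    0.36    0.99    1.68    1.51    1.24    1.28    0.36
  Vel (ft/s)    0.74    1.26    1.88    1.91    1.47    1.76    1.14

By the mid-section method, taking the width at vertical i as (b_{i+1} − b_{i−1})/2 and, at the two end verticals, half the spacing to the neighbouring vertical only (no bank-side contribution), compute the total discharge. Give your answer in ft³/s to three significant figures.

w_1 = (1.7 − 0.0)/2 = 0.85 ft; q_1 = 0.74 × 0.36 × 0.85 = 0.2264 ft³/s
w_2 = (5.0 − 0.0)/2 = 2.5 ft; q_2 = 1.26 × 0.99 × 2.5 = 3.119 ft³/s
w_3 = (7.3 − 1.7)/2 = 2.8 ft; q_3 = 1.88 × 1.68 × 2.8 = 8.844 ft³/s
w_4 = (15.6 − 5.0)/2 = 5.3 ft; q_4 = 1.91 × 1.51 × 5.3 = 15.29 ft³/s
w_5 = (18.1 − 7.3)/2 = 5.4 ft; q_5 = 1.47 × 1.24 × 5.4 = 9.843 ft³/s
w_6 = (21.6 − 15.6)/2 = 3 ft; q_6 = 1.76 × 1.28 × 3 = 6.758 ft³/s
w_7 = (21.6 − 18.1)/2 = 1.75 ft; q_7 = 1.14 × 0.36 × 1.75 = 0.7182 ft³/s
Q = Σ qᵢ = 44.79 ft³/s

44.8 ft³/s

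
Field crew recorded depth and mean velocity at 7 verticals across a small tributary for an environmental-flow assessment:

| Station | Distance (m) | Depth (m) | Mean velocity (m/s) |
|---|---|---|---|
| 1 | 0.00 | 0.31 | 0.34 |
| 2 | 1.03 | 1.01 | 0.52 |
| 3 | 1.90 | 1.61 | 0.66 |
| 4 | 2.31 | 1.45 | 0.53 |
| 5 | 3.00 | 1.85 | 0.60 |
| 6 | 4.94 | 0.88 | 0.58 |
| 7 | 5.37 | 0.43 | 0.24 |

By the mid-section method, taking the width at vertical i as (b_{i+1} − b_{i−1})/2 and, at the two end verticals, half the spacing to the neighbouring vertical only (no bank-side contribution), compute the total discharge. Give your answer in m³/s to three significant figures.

w_1 = (1.03 − 0.00)/2 = 0.515 m; q_1 = 0.34 × 0.31 × 0.515 = 0.05428 m³/s
w_2 = (1.90 − 0.00)/2 = 0.95 m; q_2 = 0.52 × 1.01 × 0.95 = 0.4989 m³/s
w_3 = (2.31 − 1.03)/2 = 0.64 m; q_3 = 0.66 × 1.61 × 0.64 = 0.6801 m³/s
w_4 = (3.00 − 1.90)/2 = 0.55 m; q_4 = 0.53 × 1.45 × 0.55 = 0.4227 m³/s
w_5 = (4.94 − 2.31)/2 = 1.315 m; q_5 = 0.60 × 1.85 × 1.315 = 1.460 m³/s
w_6 = (5.37 − 3.00)/2 = 1.185 m; q_6 = 0.58 × 0.88 × 1.185 = 0.6048 m³/s
w_7 = (5.37 − 4.94)/2 = 0.215 m; q_7 = 0.24 × 0.43 × 0.215 = 0.02219 m³/s
Q = Σ qᵢ = 3.743 m³/s

3.74 m³/s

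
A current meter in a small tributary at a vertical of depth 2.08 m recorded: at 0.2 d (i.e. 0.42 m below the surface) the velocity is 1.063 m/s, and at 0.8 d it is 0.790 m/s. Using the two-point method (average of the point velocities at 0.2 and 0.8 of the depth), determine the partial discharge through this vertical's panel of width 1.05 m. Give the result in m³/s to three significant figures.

v̄ = (1.063 + 0.790) / 2 = 0.9265 m/s
q = v̄ × d × w = 0.9265 × 2.08 × 1.05 = 2.023 m³/s

2.02 m³/s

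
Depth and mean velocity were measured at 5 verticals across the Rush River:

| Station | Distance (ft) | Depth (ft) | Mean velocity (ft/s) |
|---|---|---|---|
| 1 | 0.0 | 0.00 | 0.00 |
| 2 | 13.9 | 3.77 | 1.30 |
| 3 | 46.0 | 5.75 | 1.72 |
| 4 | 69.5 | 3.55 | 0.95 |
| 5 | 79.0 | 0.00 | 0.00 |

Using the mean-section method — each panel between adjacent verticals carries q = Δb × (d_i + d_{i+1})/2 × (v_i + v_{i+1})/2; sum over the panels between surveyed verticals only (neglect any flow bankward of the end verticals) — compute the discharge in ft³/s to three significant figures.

402 ft³/s

Panel 1-2: Δb = 13.9 ft, d̄ = (0.00+3.77)/2 = 1.885, v̄ = (0.00+1.30)/2 = 0.65 → q = 13.9×1.885×0.65 = 17.03 ft³/s
Panel 2-3: Δb = 32.1 ft, d̄ = (3.77+5.75)/2 = 4.76, v̄ = (1.30+1.72)/2 = 1.51 → q = 32.1×4.76×1.51 = 230.7 ft³/s
Panel 3-4: Δb = 23.5 ft, d̄ = (5.75+3.55)/2 = 4.65, v̄ = (1.72+0.95)/2 = 1.335 → q = 23.5×4.65×1.335 = 145.9 ft³/s
Panel 4-5: Δb = 9.5 ft, d̄ = (3.55+0.00)/2 = 1.775, v̄ = (0.95+0.00)/2 = 0.475 → q = 9.5×1.775×0.475 = 8.010 ft³/s
Q = Σ q = 401.6 ft³/s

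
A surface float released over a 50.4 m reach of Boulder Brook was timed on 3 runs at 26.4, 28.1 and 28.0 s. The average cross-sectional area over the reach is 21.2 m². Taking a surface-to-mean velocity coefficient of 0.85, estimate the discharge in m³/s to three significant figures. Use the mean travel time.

t̄ = (26.4 + 28.1 + 28.0) / 3 = 27.5 s
v_surface = L / t̄ = 50.4 / 27.5 = 1.833 m/s
v_mean = 0.85 × 1.833 = 1.558 m/s
Q = A × v_mean = 21.2 × 1.558 = 33.03 m³/s

33.0 m³/s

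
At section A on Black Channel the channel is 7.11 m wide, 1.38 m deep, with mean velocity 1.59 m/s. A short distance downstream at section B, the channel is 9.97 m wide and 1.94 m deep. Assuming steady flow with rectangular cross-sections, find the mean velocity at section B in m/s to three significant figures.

Q = A₁V₁ = (7.11×1.38) × 1.59 = 15.60 m³/s
A₂ = 9.97 × 1.94 = 19.34 m²
V₂ = Q/A₂ = 15.60/19.34 = 0.8066 m/s

0.807 m/s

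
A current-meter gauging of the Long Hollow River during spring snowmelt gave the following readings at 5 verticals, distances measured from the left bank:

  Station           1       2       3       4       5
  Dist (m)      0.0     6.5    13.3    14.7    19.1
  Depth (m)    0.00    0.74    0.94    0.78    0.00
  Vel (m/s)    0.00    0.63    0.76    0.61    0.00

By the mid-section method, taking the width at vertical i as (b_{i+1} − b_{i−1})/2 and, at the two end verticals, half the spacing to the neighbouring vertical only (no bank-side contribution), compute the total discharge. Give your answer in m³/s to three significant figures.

w_2 = (13.3 − 0.0)/2 = 6.65 m; q_2 = 0.63 × 0.74 × 6.65 = 3.100 m³/s
w_3 = (14.7 − 6.5)/2 = 4.1 m; q_3 = 0.76 × 0.94 × 4.1 = 2.929 m³/s
w_4 = (19.1 − 13.3)/2 = 2.9 m; q_4 = 0.61 × 0.78 × 2.9 = 1.380 m³/s
Stations 1, 5 contribute zero (depth or velocity is 0).
Q = Σ qᵢ = 7.409 m³/s

7.41 m³/s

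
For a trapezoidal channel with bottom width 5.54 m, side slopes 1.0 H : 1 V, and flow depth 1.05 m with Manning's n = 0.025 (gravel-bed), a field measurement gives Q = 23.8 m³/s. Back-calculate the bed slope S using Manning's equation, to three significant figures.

0.00974

A = (b + z·y)·y = (5.54 + 1.0×1.05)×1.05 = 6.920 m²
P = b + 2y√(1+z²) = 5.54 + 2×1.05×√(1+1.0²) = 8.510 m
R = A/P = 6.920/8.510 = 0.8131 m
S = (Q·n / (1·A·R^(2/3)))² = (23.8×0.025 / (1×6.920×0.8712))² = 0.009743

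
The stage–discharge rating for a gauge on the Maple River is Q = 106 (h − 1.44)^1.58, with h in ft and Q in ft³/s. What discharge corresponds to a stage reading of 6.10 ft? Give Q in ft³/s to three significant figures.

1210 ft³/s

Q = 106 × (6.10 − 1.44)^1.58 = 106 × 4.66^1.58 = 1206 ft³/s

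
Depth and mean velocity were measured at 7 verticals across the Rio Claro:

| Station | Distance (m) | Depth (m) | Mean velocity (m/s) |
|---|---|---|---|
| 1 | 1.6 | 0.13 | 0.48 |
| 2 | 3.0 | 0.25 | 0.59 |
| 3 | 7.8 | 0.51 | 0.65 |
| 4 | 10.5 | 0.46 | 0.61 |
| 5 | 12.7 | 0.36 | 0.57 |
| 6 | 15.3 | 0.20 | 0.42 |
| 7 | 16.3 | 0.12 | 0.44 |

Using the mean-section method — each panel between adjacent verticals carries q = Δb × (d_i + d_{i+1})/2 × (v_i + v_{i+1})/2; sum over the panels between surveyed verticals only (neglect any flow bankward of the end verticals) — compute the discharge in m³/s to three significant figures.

Panel 1-2: Δb = 1.4 m, d̄ = (0.13+0.25)/2 = 0.19, v̄ = (0.48+0.59)/2 = 0.535 → q = 1.4×0.19×0.535 = 0.1423 m³/s
Panel 2-3: Δb = 4.8 m, d̄ = (0.25+0.51)/2 = 0.38, v̄ = (0.59+0.65)/2 = 0.62 → q = 4.8×0.38×0.62 = 1.131 m³/s
Panel 3-4: Δb = 2.7 m, d̄ = (0.51+0.46)/2 = 0.485, v̄ = (0.65+0.61)/2 = 0.63 → q = 2.7×0.485×0.63 = 0.8250 m³/s
Panel 4-5: Δb = 2.2 m, d̄ = (0.46+0.36)/2 = 0.41, v̄ = (0.61+0.57)/2 = 0.59 → q = 2.2×0.41×0.59 = 0.5322 m³/s
Panel 5-6: Δb = 2.6 m, d̄ = (0.36+0.20)/2 = 0.28, v̄ = (0.57+0.42)/2 = 0.495 → q = 2.6×0.28×0.495 = 0.3604 m³/s
Panel 6-7: Δb = 1 m, d̄ = (0.20+0.12)/2 = 0.16, v̄ = (0.42+0.44)/2 = 0.43 → q = 1×0.16×0.43 = 0.06880 m³/s
Q = Σ q = 3.060 m³/s

3.06 m³/s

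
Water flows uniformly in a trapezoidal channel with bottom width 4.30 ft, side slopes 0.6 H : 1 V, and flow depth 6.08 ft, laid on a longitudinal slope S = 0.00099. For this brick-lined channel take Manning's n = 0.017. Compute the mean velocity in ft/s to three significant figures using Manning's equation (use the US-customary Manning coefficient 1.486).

5.22 ft/s

A = (b + z·y)·y = (4.30 + 0.6×6.08)×6.08 = 48.32 ft²
P = b + 2y√(1+z²) = 4.30 + 2×6.08×√(1+0.6²) = 18.48 ft
R = A/P = 48.32/18.48 = 2.615 ft
Q = (1.486/n)·A·R^(2/3)·S^(1/2) = (1.486/0.017) × 48.32 × 2.615^(2/3) × 0.00099^(1/2) = 252.3 ft³/s
V = Q/A = 252.3/48.32 = 5.220 ft/s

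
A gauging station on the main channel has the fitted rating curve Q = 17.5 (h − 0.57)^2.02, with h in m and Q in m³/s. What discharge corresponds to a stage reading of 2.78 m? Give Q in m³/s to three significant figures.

86.8 m³/s

Q = 17.5 × (2.78 − 0.57)^2.02 = 17.5 × 2.21^2.02 = 86.84 m³/s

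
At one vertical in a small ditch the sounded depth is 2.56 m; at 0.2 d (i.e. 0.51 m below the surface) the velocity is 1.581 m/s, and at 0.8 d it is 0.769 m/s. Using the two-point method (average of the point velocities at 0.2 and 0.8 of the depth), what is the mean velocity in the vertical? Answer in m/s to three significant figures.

v̄ = (1.581 + 0.769) / 2 = 1.175 m/s

1.18 m/s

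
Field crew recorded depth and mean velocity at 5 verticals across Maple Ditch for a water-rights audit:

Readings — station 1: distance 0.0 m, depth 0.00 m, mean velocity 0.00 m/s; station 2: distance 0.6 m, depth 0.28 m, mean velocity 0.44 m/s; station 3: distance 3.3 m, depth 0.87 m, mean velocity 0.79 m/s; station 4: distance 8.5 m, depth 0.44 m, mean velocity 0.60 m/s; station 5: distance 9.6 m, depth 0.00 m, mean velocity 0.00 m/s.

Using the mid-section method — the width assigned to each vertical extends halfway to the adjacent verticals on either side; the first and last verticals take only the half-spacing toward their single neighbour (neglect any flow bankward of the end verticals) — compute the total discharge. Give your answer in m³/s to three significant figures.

3.75 m³/s

w_2 = (3.3 − 0.0)/2 = 1.65 m; q_2 = 0.44 × 0.28 × 1.65 = 0.2033 m³/s
w_3 = (8.5 − 0.6)/2 = 3.95 m; q_3 = 0.79 × 0.87 × 3.95 = 2.715 m³/s
w_4 = (9.6 − 3.3)/2 = 3.15 m; q_4 = 0.60 × 0.44 × 3.15 = 0.8316 m³/s
Stations 1, 5 contribute zero (depth or velocity is 0).
Q = Σ qᵢ = 3.750 m³/s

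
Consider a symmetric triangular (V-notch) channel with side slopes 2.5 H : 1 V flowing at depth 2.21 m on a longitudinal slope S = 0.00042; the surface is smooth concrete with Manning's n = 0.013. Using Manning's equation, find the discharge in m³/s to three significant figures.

A = z·y² = 2.5×2.21² = 12.21 m²
P = 2y√(1+z²) = 2×2.21×√(1+2.5²) = 11.90 m
R = A/P = 12.21/11.90 = 1.026 m
Q = (1/n)·A·R^(2/3)·S^(1/2) = (1/0.013) × 12.21 × 1.026^(2/3) × 0.00042^(1/2) = 19.58 m³/s

19.6 m³/s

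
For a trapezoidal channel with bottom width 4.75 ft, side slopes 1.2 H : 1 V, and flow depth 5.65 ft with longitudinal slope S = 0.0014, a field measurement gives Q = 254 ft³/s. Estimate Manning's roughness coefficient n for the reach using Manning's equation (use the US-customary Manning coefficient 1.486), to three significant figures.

0.0291

A = (b + z·y)·y = (4.75 + 1.2×5.65)×5.65 = 65.14 ft²
P = b + 2y√(1+z²) = 4.75 + 2×5.65×√(1+1.2²) = 22.40 ft
R = A/P = 65.14/22.40 = 2.908 ft
n = (1.486/Q)·A·R^(2/3)·S^(1/2) = (1.486/254) × 65.14 × 2.037 × 0.03742 = 0.02905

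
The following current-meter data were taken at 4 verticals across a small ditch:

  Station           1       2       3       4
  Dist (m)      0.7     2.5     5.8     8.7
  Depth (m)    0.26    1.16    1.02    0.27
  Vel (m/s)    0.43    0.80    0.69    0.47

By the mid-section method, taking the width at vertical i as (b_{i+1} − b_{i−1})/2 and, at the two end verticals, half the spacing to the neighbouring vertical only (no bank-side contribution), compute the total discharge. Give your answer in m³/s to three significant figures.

4.83 m³/s

w_1 = (2.5 − 0.7)/2 = 0.9 m; q_1 = 0.43 × 0.26 × 0.9 = 0.1006 m³/s
w_2 = (5.8 − 0.7)/2 = 2.55 m; q_2 = 0.80 × 1.16 × 2.55 = 2.366 m³/s
w_3 = (8.7 − 2.5)/2 = 3.1 m; q_3 = 0.69 × 1.02 × 3.1 = 2.182 m³/s
w_4 = (8.7 − 5.8)/2 = 1.45 m; q_4 = 0.47 × 0.27 × 1.45 = 0.1840 m³/s
Q = Σ qᵢ = 4.833 m³/s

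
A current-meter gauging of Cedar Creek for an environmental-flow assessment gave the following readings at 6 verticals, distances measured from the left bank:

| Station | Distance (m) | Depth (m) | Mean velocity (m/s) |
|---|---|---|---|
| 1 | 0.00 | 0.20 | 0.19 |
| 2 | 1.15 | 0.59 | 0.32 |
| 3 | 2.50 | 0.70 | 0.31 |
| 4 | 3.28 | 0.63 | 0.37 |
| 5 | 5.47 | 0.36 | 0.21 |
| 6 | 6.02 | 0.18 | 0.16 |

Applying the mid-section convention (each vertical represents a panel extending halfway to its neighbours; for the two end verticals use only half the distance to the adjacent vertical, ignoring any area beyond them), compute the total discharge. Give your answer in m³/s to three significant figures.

w_1 = (1.15 − 0.00)/2 = 0.575 m; q_1 = 0.19 × 0.20 × 0.575 = 0.02185 m³/s
w_2 = (2.50 − 0.00)/2 = 1.25 m; q_2 = 0.32 × 0.59 × 1.25 = 0.2360 m³/s
w_3 = (3.28 − 1.15)/2 = 1.065 m; q_3 = 0.31 × 0.70 × 1.065 = 0.2311 m³/s
w_4 = (5.47 − 2.50)/2 = 1.485 m; q_4 = 0.37 × 0.63 × 1.485 = 0.3462 m³/s
w_5 = (6.02 − 3.28)/2 = 1.37 m; q_5 = 0.21 × 0.36 × 1.37 = 0.1036 m³/s
w_6 = (6.02 − 5.47)/2 = 0.275 m; q_6 = 0.16 × 0.18 × 0.275 = 0.007920 m³/s
Q = Σ qᵢ = 0.9466 m³/s

0.947 m³/s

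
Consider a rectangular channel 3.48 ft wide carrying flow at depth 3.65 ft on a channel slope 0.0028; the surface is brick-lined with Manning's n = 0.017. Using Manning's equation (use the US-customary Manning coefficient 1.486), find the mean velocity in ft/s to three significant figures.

5.16 ft/s

A = b·y = 3.48 × 3.65 = 12.70 ft²
P = b + 2y = 3.48 + 2×3.65 = 10.78 ft
R = A/P = 12.70/10.78 = 1.178 ft
Q = (1.486/n)·A·R^(2/3)·S^(1/2) = (1.486/0.017) × 12.70 × 1.178^(2/3) × 0.0028^(1/2) = 65.54 ft³/s
V = Q/A = 65.54/12.70 = 5.160 ft/s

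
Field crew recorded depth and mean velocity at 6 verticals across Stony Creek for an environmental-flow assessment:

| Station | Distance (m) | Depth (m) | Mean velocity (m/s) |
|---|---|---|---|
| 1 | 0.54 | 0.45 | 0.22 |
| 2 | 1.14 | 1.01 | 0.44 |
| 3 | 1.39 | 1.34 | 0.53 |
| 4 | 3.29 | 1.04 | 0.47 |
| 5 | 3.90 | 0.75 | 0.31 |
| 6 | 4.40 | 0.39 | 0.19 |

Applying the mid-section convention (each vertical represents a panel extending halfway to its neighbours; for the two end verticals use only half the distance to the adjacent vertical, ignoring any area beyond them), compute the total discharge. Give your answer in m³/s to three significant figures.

1.74 m³/s

w_1 = (1.14 − 0.54)/2 = 0.3 m; q_1 = 0.22 × 0.45 × 0.3 = 0.02970 m³/s
w_2 = (1.39 − 0.54)/2 = 0.425 m; q_2 = 0.44 × 1.01 × 0.425 = 0.1889 m³/s
w_3 = (3.29 − 1.14)/2 = 1.075 m; q_3 = 0.53 × 1.34 × 1.075 = 0.7635 m³/s
w_4 = (3.90 − 1.39)/2 = 1.255 m; q_4 = 0.47 × 1.04 × 1.255 = 0.6134 m³/s
w_5 = (4.40 − 3.29)/2 = 0.555 m; q_5 = 0.31 × 0.75 × 0.555 = 0.1290 m³/s
w_6 = (4.40 − 3.90)/2 = 0.25 m; q_6 = 0.19 × 0.39 × 0.25 = 0.01853 m³/s
Q = Σ qᵢ = 1.743 m³/s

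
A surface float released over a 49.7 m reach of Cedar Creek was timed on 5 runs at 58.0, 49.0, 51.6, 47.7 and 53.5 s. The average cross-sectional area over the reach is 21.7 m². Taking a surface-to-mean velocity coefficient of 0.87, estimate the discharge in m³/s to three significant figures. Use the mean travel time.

18.1 m³/s

t̄ = (58.0 + 49.0 + 51.6 + 47.7 + 53.5) / 5 = 51.96 s
v_surface = L / t̄ = 49.7 / 51.96 = 0.9565 m/s
v_mean = 0.87 × 0.9565 = 0.8322 m/s
Q = A × v_mean = 21.7 × 0.8322 = 18.06 m³/s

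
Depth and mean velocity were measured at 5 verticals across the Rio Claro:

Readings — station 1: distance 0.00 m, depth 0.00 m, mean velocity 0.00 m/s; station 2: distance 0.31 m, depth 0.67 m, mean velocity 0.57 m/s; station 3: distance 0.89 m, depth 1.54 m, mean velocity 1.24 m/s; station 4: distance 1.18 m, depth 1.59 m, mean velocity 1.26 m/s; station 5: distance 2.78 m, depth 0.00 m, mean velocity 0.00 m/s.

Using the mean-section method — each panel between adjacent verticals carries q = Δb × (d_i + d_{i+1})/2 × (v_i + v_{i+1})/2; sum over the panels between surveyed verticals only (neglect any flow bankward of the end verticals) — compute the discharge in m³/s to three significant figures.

1.98 m³/s

Panel 1-2: Δb = 0.31 m, d̄ = (0.00+0.67)/2 = 0.335, v̄ = (0.00+0.57)/2 = 0.285 → q = 0.31×0.335×0.285 = 0.02960 m³/s
Panel 2-3: Δb = 0.58 m, d̄ = (0.67+1.54)/2 = 1.105, v̄ = (0.57+1.24)/2 = 0.905 → q = 0.58×1.105×0.905 = 0.5800 m³/s
Panel 3-4: Δb = 0.29 m, d̄ = (1.54+1.59)/2 = 1.565, v̄ = (1.24+1.26)/2 = 1.25 → q = 0.29×1.565×1.25 = 0.5673 m³/s
Panel 4-5: Δb = 1.6 m, d̄ = (1.59+0.00)/2 = 0.795, v̄ = (1.26+0.00)/2 = 0.63 → q = 1.6×0.795×0.63 = 0.8014 m³/s
Q = Σ q = 1.978 m³/s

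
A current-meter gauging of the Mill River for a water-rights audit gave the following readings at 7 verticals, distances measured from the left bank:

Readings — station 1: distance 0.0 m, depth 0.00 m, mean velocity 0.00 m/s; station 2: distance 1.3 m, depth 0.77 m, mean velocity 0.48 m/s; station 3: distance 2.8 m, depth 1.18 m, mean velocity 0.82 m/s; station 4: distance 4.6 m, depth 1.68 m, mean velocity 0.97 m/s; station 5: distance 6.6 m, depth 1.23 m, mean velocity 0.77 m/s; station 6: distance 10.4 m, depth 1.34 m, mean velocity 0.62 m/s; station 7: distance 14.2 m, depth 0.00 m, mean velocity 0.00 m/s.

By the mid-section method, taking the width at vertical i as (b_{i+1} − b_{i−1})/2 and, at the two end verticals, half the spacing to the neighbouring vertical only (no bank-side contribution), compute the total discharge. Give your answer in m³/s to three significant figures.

11.1 m³/s

w_2 = (2.8 − 0.0)/2 = 1.4 m; q_2 = 0.48 × 0.77 × 1.4 = 0.5174 m³/s
w_3 = (4.6 − 1.3)/2 = 1.65 m; q_3 = 0.82 × 1.18 × 1.65 = 1.597 m³/s
w_4 = (6.6 − 2.8)/2 = 1.9 m; q_4 = 0.97 × 1.68 × 1.9 = 3.096 m³/s
w_5 = (10.4 − 4.6)/2 = 2.9 m; q_5 = 0.77 × 1.23 × 2.9 = 2.747 m³/s
w_6 = (14.2 − 6.6)/2 = 3.8 m; q_6 = 0.62 × 1.34 × 3.8 = 3.157 m³/s
Stations 1, 7 contribute zero (depth or velocity is 0).
Q = Σ qᵢ = 11.11 m³/s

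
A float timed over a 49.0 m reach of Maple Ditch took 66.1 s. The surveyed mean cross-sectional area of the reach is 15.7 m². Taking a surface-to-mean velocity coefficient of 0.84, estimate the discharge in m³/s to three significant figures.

v_surface = L / t̄ = 49.0 / 66.1 = 0.7413 m/s
v_mean = 0.84 × 0.7413 = 0.6227 m/s
Q = A × v_mean = 15.7 × 0.6227 = 9.776 m³/s

9.78 m³/s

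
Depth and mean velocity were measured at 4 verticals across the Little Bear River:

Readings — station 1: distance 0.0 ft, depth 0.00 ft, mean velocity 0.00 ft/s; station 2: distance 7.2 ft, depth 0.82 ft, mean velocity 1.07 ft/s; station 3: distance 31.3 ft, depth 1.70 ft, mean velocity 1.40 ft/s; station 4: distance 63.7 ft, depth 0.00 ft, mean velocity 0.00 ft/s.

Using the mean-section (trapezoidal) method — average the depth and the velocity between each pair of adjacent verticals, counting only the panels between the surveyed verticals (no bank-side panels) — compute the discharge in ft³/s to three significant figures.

58.4 ft³/s

Panel 1-2: Δb = 7.2 ft, d̄ = (0.00+0.82)/2 = 0.41, v̄ = (0.00+1.07)/2 = 0.535 → q = 7.2×0.41×0.535 = 1.579 ft³/s
Panel 2-3: Δb = 24.1 ft, d̄ = (0.82+1.70)/2 = 1.26, v̄ = (1.07+1.40)/2 = 1.235 → q = 24.1×1.26×1.235 = 37.50 ft³/s
Panel 3-4: Δb = 32.4 ft, d̄ = (1.70+0.00)/2 = 0.85, v̄ = (1.40+0.00)/2 = 0.7 → q = 32.4×0.85×0.7 = 19.28 ft³/s
Q = Σ q = 58.36 ft³/s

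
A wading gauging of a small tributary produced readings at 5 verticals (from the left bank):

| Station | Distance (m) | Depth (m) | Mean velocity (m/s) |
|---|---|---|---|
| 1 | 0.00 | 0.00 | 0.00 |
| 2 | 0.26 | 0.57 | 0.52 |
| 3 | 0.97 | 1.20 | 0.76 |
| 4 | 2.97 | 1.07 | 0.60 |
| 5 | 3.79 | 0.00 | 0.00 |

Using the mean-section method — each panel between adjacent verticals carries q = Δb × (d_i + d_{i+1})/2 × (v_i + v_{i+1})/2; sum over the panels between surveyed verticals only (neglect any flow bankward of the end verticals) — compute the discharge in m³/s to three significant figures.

Panel 1-2: Δb = 0.26 m, d̄ = (0.00+0.57)/2 = 0.285, v̄ = (0.00+0.52)/2 = 0.26 → q = 0.26×0.285×0.26 = 0.01927 m³/s
Panel 2-3: Δb = 0.71 m, d̄ = (0.57+1.20)/2 = 0.885, v̄ = (0.52+0.76)/2 = 0.64 → q = 0.71×0.885×0.64 = 0.4021 m³/s
Panel 3-4: Δb = 2 m, d̄ = (1.20+1.07)/2 = 1.135, v̄ = (0.76+0.60)/2 = 0.68 → q = 2×1.135×0.68 = 1.544 m³/s
Panel 4-5: Δb = 0.82 m, d̄ = (1.07+0.00)/2 = 0.535, v̄ = (0.60+0.00)/2 = 0.3 → q = 0.82×0.535×0.3 = 0.1316 m³/s
Q = Σ q = 2.097 m³/s

2.10 m³/s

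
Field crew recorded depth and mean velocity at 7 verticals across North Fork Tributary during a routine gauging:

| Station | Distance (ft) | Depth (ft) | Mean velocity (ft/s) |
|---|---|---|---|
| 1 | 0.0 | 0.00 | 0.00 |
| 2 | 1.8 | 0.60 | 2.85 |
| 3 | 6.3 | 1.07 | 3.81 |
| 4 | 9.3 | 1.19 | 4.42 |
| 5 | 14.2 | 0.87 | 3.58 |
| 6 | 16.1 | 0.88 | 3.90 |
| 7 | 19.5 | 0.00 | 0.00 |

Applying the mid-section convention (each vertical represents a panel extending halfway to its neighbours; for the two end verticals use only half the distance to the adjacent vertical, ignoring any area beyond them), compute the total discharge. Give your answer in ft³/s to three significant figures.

w_2 = (6.3 − 0.0)/2 = 3.15 ft; q_2 = 2.85 × 0.60 × 3.15 = 5.387 ft³/s
w_3 = (9.3 − 1.8)/2 = 3.75 ft; q_3 = 3.81 × 1.07 × 3.75 = 15.29 ft³/s
w_4 = (14.2 − 6.3)/2 = 3.95 ft; q_4 = 4.42 × 1.19 × 3.95 = 20.78 ft³/s
w_5 = (16.1 − 9.3)/2 = 3.4 ft; q_5 = 3.58 × 0.87 × 3.4 = 10.59 ft³/s
w_6 = (19.5 − 14.2)/2 = 2.65 ft; q_6 = 3.90 × 0.88 × 2.65 = 9.095 ft³/s
Stations 1, 7 contribute zero (depth or velocity is 0).
Q = Σ qᵢ = 61.13 ft³/s

61.1 ft³/s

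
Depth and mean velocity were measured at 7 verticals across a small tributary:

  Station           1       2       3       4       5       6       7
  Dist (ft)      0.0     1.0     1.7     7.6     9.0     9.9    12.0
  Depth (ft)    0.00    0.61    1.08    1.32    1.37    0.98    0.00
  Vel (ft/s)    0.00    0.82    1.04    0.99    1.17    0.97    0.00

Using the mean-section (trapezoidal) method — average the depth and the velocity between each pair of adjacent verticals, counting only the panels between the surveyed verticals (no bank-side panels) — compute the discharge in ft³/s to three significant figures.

Panel 1-2: Δb = 1 ft, d̄ = (0.00+0.61)/2 = 0.305, v̄ = (0.00+0.82)/2 = 0.41 → q = 1×0.305×0.41 = 0.1251 ft³/s
Panel 2-3: Δb = 0.7 ft, d̄ = (0.61+1.08)/2 = 0.845, v̄ = (0.82+1.04)/2 = 0.93 → q = 0.7×0.845×0.93 = 0.5501 ft³/s
Panel 3-4: Δb = 5.9 ft, d̄ = (1.08+1.32)/2 = 1.2, v̄ = (1.04+0.99)/2 = 1.015 → q = 5.9×1.2×1.015 = 7.186 ft³/s
Panel 4-5: Δb = 1.4 ft, d̄ = (1.32+1.37)/2 = 1.345, v̄ = (0.99+1.17)/2 = 1.08 → q = 1.4×1.345×1.08 = 2.034 ft³/s
Panel 5-6: Δb = 0.9 ft, d̄ = (1.37+0.98)/2 = 1.175, v̄ = (1.17+0.97)/2 = 1.07 → q = 0.9×1.175×1.07 = 1.132 ft³/s
Panel 6-7: Δb = 2.1 ft, d̄ = (0.98+0.00)/2 = 0.49, v̄ = (0.97+0.00)/2 = 0.485 → q = 2.1×0.49×0.485 = 0.4991 ft³/s
Q = Σ q = 11.53 ft³/s

11.5 ft³/s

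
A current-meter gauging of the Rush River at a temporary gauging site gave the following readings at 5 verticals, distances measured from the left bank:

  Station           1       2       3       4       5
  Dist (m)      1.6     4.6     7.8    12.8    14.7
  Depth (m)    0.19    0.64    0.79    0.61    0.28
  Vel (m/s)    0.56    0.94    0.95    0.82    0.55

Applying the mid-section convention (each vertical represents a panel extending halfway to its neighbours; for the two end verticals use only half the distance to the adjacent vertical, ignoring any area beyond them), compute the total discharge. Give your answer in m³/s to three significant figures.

w_1 = (4.6 − 1.6)/2 = 1.5 m; q_1 = 0.56 × 0.19 × 1.5 = 0.1596 m³/s
w_2 = (7.8 − 1.6)/2 = 3.1 m; q_2 = 0.94 × 0.64 × 3.1 = 1.865 m³/s
w_3 = (12.8 − 4.6)/2 = 4.1 m; q_3 = 0.95 × 0.79 × 4.1 = 3.077 m³/s
w_4 = (14.7 − 7.8)/2 = 3.45 m; q_4 = 0.82 × 0.61 × 3.45 = 1.726 m³/s
w_5 = (14.7 − 12.8)/2 = 0.95 m; q_5 = 0.55 × 0.28 × 0.95 = 0.1463 m³/s
Q = Σ qᵢ = 6.974 m³/s

6.97 m³/s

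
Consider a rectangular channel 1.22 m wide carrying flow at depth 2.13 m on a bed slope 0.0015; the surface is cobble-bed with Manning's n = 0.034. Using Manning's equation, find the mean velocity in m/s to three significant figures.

A = b·y = 1.22 × 2.13 = 2.599 m²
P = b + 2y = 1.22 + 2×2.13 = 5.480 m
R = A/P = 2.599/5.480 = 0.4742 m
Q = (1/n)·A·R^(2/3)·S^(1/2) = (1/0.034) × 2.599 × 0.4742^(2/3) × 0.0015^(1/2) = 1.800 m³/s
V = Q/A = 1.800/2.599 = 0.6927 m/s

0.693 m/s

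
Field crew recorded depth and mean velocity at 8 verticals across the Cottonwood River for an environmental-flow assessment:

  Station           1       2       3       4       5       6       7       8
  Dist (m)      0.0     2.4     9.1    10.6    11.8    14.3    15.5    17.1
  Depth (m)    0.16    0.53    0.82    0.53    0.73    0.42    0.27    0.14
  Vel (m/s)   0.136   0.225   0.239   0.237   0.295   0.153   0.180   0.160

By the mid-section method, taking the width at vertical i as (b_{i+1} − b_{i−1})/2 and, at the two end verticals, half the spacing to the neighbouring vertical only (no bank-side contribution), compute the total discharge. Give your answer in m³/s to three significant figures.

w_1 = (2.4 − 0.0)/2 = 1.2 m; q_1 = 0.136 × 0.16 × 1.2 = 0.02611 m³/s
w_2 = (9.1 − 0.0)/2 = 4.55 m; q_2 = 0.225 × 0.53 × 4.55 = 0.5426 m³/s
w_3 = (10.6 − 2.4)/2 = 4.1 m; q_3 = 0.239 × 0.82 × 4.1 = 0.8035 m³/s
w_4 = (11.8 − 9.1)/2 = 1.35 m; q_4 = 0.237 × 0.53 × 1.35 = 0.1696 m³/s
w_5 = (14.3 − 10.6)/2 = 1.85 m; q_5 = 0.295 × 0.73 × 1.85 = 0.3984 m³/s
w_6 = (15.5 − 11.8)/2 = 1.85 m; q_6 = 0.153 × 0.42 × 1.85 = 0.1189 m³/s
w_7 = (17.1 − 14.3)/2 = 1.4 m; q_7 = 0.180 × 0.27 × 1.4 = 0.06804 m³/s
w_8 = (17.1 − 15.5)/2 = 0.8 m; q_8 = 0.160 × 0.14 × 0.8 = 0.01792 m³/s
Q = Σ qᵢ = 2.145 m³/s

2.15 m³/s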